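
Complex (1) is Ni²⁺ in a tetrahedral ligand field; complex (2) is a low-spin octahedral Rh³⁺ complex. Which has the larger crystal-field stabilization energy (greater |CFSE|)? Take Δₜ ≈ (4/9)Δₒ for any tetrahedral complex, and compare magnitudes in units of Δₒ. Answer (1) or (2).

(1): Ni²⁺: group 10, so d-count = 10 − 2 = 8; Tetrahedral splitting is small, so the complex is high-spin; e⁴ t₂⁴, CFSE = -0.8Δₜ ≈ -0.36Δₒ.
(2): Rh sits in group 9; removing 3 electrons leaves Rh³⁺ with 9 − 3 = 6 d electrons; t₂g⁶ eg⁰, CFSE = -2.4Δₒ.
So (2) has the larger |CFSE|.

(2)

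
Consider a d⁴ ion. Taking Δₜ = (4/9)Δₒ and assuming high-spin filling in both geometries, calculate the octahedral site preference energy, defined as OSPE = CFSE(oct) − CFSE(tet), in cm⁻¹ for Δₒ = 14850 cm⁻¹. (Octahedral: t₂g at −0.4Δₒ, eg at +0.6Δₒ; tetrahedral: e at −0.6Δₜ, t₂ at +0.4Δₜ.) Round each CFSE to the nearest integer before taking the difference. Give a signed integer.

-6270

Octahedral high-spin t₂g³ eg¹: CFSE = -0.6 × 14850 = -8910 cm⁻¹.
Tetrahedral e² t₂² gives -0.4Δₜ = -0.4 × (4/9) × 14850 = -2640 cm⁻¹.
OSPE = -8910 − (-2640) = -6270 cm⁻¹.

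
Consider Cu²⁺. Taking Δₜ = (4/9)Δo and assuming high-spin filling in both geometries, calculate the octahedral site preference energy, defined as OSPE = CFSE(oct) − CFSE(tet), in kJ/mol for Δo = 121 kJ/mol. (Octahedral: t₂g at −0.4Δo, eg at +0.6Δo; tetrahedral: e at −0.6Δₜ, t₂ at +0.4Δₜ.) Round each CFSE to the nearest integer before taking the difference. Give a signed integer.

Group 11 minus oxidation state +2 gives a d⁹ configuration for Cu²⁺.
Octahedral (high-spin): t₂g⁶ eg³, CFSE = 6(−0.4) + 3(+0.6) = -0.6Δo = -0.6 × 121 = -73 kJ/mol.
Tetrahedral: e⁴ t₂⁵, CFSE = 4(−0.6) + 5(+0.4) = -0.4Δₜ = -0.4 × (4/9) × 121 = -22 kJ/mol.
OSPE = -73 − (-22) = -51 kJ/mol.

-51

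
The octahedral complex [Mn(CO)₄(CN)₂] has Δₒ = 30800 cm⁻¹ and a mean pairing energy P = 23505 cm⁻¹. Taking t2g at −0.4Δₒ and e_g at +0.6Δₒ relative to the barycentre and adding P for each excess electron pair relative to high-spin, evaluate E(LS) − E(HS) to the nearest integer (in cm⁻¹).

-14590

Ligand charges: 4×(+0) from CO and 2×(-1) from CN⁻ sum to -2; with overall charge +0, Mn is +2.
Mn is in group 7, so Mn²⁺ is d⁵ (7 − 2 = 5).
High-spin d⁵ fills as t2g^3 e_g^2 with CFSE 3(−0.4) + 2(+0.6) = 0.0Δₒ = 0 cm⁻¹.
For low-spin the configuration is t2g^5 e_g^0: orbital energy -2.0 × 30800 = -61600 cm⁻¹, and 2 additional pairs relative to high-spin add 47010 cm⁻¹, giving -14590 cm⁻¹.
Thus E(LS) − E(HS) = -14590 cm⁻¹.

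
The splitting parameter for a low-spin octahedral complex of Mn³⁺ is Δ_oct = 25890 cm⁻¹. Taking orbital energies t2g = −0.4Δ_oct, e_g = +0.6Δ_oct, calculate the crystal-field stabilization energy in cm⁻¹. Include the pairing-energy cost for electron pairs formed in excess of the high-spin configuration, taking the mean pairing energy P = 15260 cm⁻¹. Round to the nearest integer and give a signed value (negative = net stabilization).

Group 7 minus oxidation state +3 gives a d⁴ configuration for Mn³⁺.
Configuration: t2g^4 e_g^0.
Orbital CFSE = 4(-0.4) + 0(0.6) = -1.6Δ_oct = -1.6 × 25890 = -41424 cm⁻¹.
High-spin d⁴ would be t2g^3 e_g^1 with 0 pairs; low-spin has 1, so 1 excess pair costs +1P = +15260 cm⁻¹.
Net CFSE = -41424 + 15260 = -26164 cm⁻¹.

-26164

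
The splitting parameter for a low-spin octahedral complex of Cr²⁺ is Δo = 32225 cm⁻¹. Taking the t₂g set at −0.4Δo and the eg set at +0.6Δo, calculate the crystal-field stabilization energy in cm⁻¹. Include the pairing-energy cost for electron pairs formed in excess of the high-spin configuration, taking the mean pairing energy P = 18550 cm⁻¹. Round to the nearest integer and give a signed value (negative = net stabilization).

-33010

Group 6 minus oxidation state +2 gives a d⁴ configuration for Cr²⁺.
Configuration: t₂g⁴ eg⁰.
CFSE(orbital) = 4×(-0.4Δo) + 0×(0.6Δo) = -1.6Δo; with Δo = 32225 cm⁻¹ that is -51560 cm⁻¹.
Relative to high-spin t₂g³ eg¹ (0 paired), the low-spin configuration has 1 additional pair, contributing +1 × 18550 = +18550 cm⁻¹.
Net CFSE = -51560 + 18550 = -33010 cm⁻¹.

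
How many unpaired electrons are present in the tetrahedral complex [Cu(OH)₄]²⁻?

Each OH⁻ contributes -1; 4 × (-1) = -4. With overall charge -2, Cu is in the +2 oxidation state.
Cu²⁺: group 11, so d-count = 11 − 2 = 9.
Tetrahedral fields are weak (Δₜ ≈ 4/9 Δₒ), so electrons fill high-spin.
Configuration: e⁴ t₂⁵, giving 1 unpaired electron.

1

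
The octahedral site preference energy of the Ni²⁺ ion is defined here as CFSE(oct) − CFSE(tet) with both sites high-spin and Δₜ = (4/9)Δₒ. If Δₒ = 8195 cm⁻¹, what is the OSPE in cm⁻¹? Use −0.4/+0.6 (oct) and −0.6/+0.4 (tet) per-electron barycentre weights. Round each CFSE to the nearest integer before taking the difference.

Ni sits in group 10; removing 2 electrons leaves Ni²⁺ with 10 − 2 = 8 d electrons.
Octahedral (high-spin): t2g^6 e_g^2, CFSE = 6(−0.4) + 2(+0.6) = -1.2Δₒ = -1.2 × 8195 = -9834 cm⁻¹.
In a tetrahedral site the filling is e^4 t2^4: CFSE(tet) = -0.8Δₜ = -0.8 × (4/9)(8195) = -2914 cm⁻¹.
Subtracting, OSPE = -9834 − (-2914) = -6920 cm⁻¹.

-6920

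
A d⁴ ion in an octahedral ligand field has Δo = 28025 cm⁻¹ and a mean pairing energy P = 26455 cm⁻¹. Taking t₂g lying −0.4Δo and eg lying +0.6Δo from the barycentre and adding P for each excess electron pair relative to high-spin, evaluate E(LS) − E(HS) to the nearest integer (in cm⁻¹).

High-spin d⁴ fills as t₂g³ eg¹ with CFSE 3(−0.4) + 1(+0.6) = -0.6Δo = -16815 cm⁻¹.
Low-spin: t₂g⁴ eg⁰, orbital CFSE = -1.6Δo = -44840 cm⁻¹; plus 1 excess pair × P = +26455 cm⁻¹; total -18385 cm⁻¹.
The difference is -18385 − (-16815) = -1570 cm⁻¹, so low-spin lies lower.

-1570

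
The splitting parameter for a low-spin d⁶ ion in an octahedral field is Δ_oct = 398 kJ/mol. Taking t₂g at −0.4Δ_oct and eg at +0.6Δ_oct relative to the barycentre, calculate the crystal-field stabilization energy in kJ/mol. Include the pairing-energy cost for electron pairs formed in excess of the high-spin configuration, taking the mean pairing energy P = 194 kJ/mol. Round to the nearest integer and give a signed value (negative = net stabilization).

-567

Electron filling gives t₂g⁶ eg⁰.
The orbital stabilization is -2.4Δ_oct = -2.4 × 398 = -955 kJ/mol.
Relative to high-spin t₂g⁴ eg² (1 paired), the low-spin configuration has 2 additional pairs, contributing +2 × 194 = +388 kJ/mol.
Overall CFSE = -955 + 388 = -567 kJ/mol.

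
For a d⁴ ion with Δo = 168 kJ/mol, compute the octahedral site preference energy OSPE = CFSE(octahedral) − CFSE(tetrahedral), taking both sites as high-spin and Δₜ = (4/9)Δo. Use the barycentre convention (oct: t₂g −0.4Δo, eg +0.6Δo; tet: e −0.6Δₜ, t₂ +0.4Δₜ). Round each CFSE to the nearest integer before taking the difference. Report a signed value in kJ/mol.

-71

Octahedral high-spin t₂g³ eg¹: CFSE = -0.6 × 168 = -101 kJ/mol.
In a tetrahedral site the filling is e² t₂²: CFSE(tet) = -0.4Δₜ = -0.4 × (4/9)(168) = -30 kJ/mol.
Subtracting, OSPE = -101 − (-30) = -71 kJ/mol.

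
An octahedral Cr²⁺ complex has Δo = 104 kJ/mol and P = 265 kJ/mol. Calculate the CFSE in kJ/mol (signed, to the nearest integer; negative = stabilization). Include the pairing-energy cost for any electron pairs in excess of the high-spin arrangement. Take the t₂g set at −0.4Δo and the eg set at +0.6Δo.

-62

Cr is in group 6, so Cr²⁺ is d⁴ (6 − 2 = 4).
Here Δo < P (104 < 265), so the high-spin state is favoured.
Filling d⁴ accordingly: t₂g³ eg¹.
Orbital CFSE = -0.6Δo = -0.6 × 104 = -62 kJ/mol.
High-spin has no excess pairs, so no pairing correction applies.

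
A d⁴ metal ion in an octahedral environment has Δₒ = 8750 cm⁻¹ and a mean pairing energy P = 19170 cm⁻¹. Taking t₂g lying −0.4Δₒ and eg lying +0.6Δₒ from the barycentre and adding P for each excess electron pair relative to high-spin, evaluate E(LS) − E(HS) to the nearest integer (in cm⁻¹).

High-spin d⁴ fills as t₂g³ eg¹ with CFSE 3(−0.4) + 1(+0.6) = -0.6Δₒ = -5250 cm⁻¹.
For low-spin the configuration is t₂g⁴ eg⁰: orbital energy -1.6 × 8750 = -14000 cm⁻¹, and 1 additional pair relative to high-spin adds 19170 cm⁻¹, giving 5170 cm⁻¹.
E(LS) − E(HS) = 5170 − (-5250) = 10420 cm⁻¹.

10420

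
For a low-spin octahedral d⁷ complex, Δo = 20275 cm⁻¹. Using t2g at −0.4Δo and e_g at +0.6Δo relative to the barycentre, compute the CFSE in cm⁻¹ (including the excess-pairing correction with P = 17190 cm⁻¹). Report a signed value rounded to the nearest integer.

-19305

Electron filling gives t2g^6 e_g^1.
Orbital CFSE = 6(-0.4) + 1(0.6) = -1.8Δo = -1.8 × 20275 = -36495 cm⁻¹.
Relative to high-spin t2g^5 e_g^2 (2 paired), the low-spin configuration has 1 additional pair, contributing +1 × 17190 = +17190 cm⁻¹.
Combining: -36495 + 17190 = -19305 cm⁻¹.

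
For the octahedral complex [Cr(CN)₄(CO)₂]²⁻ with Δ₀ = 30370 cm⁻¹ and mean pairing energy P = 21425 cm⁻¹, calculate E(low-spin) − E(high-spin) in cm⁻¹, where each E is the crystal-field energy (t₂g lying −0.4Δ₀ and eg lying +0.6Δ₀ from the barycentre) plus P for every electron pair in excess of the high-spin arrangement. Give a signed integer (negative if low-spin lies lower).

Ligand charges: 4×(-1) from CN⁻ and 2×(+0) from CO sum to -4; with overall charge -2, Cr is +2.
Cr sits in group 6; removing 2 electrons leaves Cr²⁺ with 6 − 2 = 4 d electrons.
In the high-spin limit (t₂g³ eg¹) the orbital term is -0.6Δ₀ = -18222 cm⁻¹, with no excess pairing.
For low-spin the configuration is t₂g⁴ eg⁰: orbital energy -1.6 × 30370 = -48592 cm⁻¹, and 1 additional pair relative to high-spin adds 21425 cm⁻¹, giving -27167 cm⁻¹.
E(LS) − E(HS) = -27167 − (-18222) = -8945 cm⁻¹.

-8945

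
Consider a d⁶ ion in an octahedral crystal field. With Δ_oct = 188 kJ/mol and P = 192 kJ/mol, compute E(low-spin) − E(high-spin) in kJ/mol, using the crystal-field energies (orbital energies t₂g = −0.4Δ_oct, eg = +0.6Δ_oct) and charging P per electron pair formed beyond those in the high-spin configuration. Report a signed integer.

8

In the high-spin limit (t₂g⁴ eg²) the orbital term is -0.4Δ_oct = -75 kJ/mol, with no excess pairing.
Low-spin t₂g⁶ eg⁰ gives -2.4Δ_oct = -451 kJ/mol, but forming 2 extra pairs costs 2P = 384 kJ/mol, so E(LS) = -451 + 384 = -67 kJ/mol.
E(LS) − E(HS) = -67 − (-75) = 8 kJ/mol.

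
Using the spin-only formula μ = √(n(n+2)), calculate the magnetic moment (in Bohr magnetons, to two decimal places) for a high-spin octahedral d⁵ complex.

5.92 Bohr magnetons

Configuration: t2g^3 e_g^2 → 5 unpaired electrons.
μ(spin-only) = √[5(5+2)] = √35 ≈ 5.92 Bohr magnetons.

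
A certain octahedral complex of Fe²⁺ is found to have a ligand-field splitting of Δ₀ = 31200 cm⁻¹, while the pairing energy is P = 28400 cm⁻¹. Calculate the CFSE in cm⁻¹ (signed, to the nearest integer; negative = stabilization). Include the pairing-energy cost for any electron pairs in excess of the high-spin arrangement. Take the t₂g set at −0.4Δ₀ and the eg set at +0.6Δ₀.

-18080

Fe²⁺: group 8, so d-count = 8 − 2 = 6.
Here Δ₀ > P (31200 > 28400), so the low-spin state is favoured.
Configuration: t₂g⁶ eg⁰.
Orbital CFSE = -2.4Δ₀ = -2.4 × 31200 = -74880 cm⁻¹.
Excess pairs vs high-spin: 3 − 1 = 2; pairing cost = +56800 cm⁻¹.
Net CFSE = -74880 + 56800 = -18080 cm⁻¹.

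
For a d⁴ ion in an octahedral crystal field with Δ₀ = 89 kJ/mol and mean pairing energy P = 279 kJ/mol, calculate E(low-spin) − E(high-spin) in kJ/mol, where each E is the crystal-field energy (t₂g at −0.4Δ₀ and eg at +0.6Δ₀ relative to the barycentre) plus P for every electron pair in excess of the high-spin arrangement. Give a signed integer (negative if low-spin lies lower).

High-spin d⁴ fills as t₂g³ eg¹ with CFSE 3(−0.4) + 1(+0.6) = -0.6Δ₀ = -53 kJ/mol.
Low-spin t₂g⁴ eg⁰ gives -1.6Δ₀ = -142 kJ/mol, but forming 1 extra pair costs 1P = 279 kJ/mol, so E(LS) = -142 + 279 = 137 kJ/mol.
Thus E(LS) − E(HS) = 190 kJ/mol.

190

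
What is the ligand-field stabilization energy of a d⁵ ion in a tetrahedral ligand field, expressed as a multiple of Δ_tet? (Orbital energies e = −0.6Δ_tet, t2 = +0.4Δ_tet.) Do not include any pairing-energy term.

0.0 Δ_tet

Tetrahedral splitting is small, so the complex is high-spin.
Configuration: e^2 t2^3.
CFSE = 2(-0.6Δ_tet) + 3(0.4Δ_tet) = -1.2Δ_tet + 1.2Δ_tet = 0.0Δ_tet.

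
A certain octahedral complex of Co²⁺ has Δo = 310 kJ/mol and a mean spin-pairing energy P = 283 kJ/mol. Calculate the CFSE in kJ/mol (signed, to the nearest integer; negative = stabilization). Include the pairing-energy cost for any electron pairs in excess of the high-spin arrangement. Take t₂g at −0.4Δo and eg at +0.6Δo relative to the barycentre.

-275

Group 9 minus oxidation state +2 gives a d⁷ configuration for Co²⁺.
Here Δo > P (310 > 283), so the low-spin state is favoured.
Filling d⁷ accordingly: t₂g⁶ eg¹.
Orbital CFSE = -1.8Δo = -1.8 × 310 = -558 kJ/mol.
Excess pairs vs high-spin: 3 − 2 = 1; pairing cost = +283 kJ/mol.
Net CFSE = -558 + 283 = -275 kJ/mol.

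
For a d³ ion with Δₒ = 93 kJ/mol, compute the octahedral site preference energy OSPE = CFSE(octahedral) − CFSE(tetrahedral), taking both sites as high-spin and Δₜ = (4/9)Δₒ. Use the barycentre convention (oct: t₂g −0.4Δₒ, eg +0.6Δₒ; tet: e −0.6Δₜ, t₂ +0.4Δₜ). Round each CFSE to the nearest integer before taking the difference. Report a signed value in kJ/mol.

Octahedral (high-spin): t₂g³ eg⁰, CFSE = 3(−0.4) + 0(+0.6) = -1.2Δₒ = -1.2 × 93 = -112 kJ/mol.
Tetrahedral e² t₂¹ gives -0.8Δₜ = -0.8 × (4/9) × 93 = -33 kJ/mol.
OSPE = CFSE(oct) − CFSE(tet) = -112 − (-33) = -79 kJ/mol.

-79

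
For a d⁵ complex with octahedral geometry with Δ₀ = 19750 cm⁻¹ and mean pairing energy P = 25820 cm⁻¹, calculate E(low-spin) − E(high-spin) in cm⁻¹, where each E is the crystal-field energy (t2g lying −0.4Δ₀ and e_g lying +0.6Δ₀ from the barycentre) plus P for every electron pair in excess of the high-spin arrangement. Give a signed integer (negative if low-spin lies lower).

12140

In the high-spin limit (t2g^3 e_g^2) the orbital term is 0.0Δ₀ = 0 cm⁻¹, with no excess pairing.
Low-spin t2g^5 e_g^0 gives -2.0Δ₀ = -39500 cm⁻¹, but forming 2 extra pairs costs 2P = 51640 cm⁻¹, so E(LS) = -39500 + 51640 = 12140 cm⁻¹.
E(LS) − E(HS) = 12140 − (0) = 12140 cm⁻¹.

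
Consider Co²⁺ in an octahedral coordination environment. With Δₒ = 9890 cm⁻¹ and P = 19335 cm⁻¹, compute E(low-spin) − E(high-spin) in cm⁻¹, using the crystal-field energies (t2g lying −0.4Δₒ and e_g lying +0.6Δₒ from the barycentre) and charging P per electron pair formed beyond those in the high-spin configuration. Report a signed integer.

Co²⁺: group 9, so d-count = 9 − 2 = 7.
High-spin d⁷ fills as t2g^5 e_g^2 with CFSE 5(−0.4) + 2(+0.6) = -0.8Δₒ = -7912 cm⁻¹.
Low-spin: t2g^6 e_g^1, orbital CFSE = -1.8Δₒ = -17802 cm⁻¹; plus 1 excess pair × P = +19335 cm⁻¹; total 1533 cm⁻¹.
Thus E(LS) − E(HS) = 9445 cm⁻¹.

9445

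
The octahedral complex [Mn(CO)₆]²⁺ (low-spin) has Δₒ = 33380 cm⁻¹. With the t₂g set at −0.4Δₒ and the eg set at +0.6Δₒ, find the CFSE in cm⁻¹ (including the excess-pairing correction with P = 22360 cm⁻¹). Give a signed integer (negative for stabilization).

-22040

CO is neutral, so the +2 overall charge sits on Mn: oxidation state +2.
Mn sits in group 7; removing 2 electrons leaves Mn²⁺ with 7 − 2 = 5 d electrons.
The d⁵ electrons fill as t₂g⁵ eg⁰.
Orbital CFSE = 5(-0.4) + 0(0.6) = -2.0Δₒ = -2.0 × 33380 = -66760 cm⁻¹.
Relative to high-spin t₂g³ eg² (0 paired), the low-spin configuration has 2 additional pairs, contributing +2 × 22360 = +44720 cm⁻¹.
Net CFSE = -66760 + 44720 = -22040 cm⁻¹.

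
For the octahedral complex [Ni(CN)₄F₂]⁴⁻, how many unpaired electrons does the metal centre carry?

Ligand charges: 4×(-1) from CN⁻ and 2×(-1) from F⁻ sum to -6; with overall charge -4, Ni is +2.
Ni is in group 10, so Ni²⁺ is d⁸ (10 − 2 = 8).
Configuration: t₂g⁶ eg², giving 2 unpaired electrons.

2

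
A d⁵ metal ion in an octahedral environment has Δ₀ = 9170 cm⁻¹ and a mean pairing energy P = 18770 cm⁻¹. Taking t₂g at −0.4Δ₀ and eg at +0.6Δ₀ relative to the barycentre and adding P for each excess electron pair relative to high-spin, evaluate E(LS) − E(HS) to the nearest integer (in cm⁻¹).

High-spin d⁵ fills as t₂g³ eg² with CFSE 3(−0.4) + 2(+0.6) = 0.0Δ₀ = 0 cm⁻¹.
Low-spin: t₂g⁵ eg⁰, orbital CFSE = -2.0Δ₀ = -18340 cm⁻¹; plus 2 excess pairs × P = +37540 cm⁻¹; total 19200 cm⁻¹.
Thus E(LS) − E(HS) = 19200 cm⁻¹.

19200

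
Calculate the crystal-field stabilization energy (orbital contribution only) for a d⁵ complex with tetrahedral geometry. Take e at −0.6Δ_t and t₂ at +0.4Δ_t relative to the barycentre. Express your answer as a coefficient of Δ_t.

With tetrahedral geometry the complex is necessarily high-spin.
Configuration: e² t₂³.
CFSE = 2(-0.6Δ_t) + 3(0.4Δ_t) = -1.2Δ_t + 1.2Δ_t = 0.0Δ_t.

0.0 Δ_t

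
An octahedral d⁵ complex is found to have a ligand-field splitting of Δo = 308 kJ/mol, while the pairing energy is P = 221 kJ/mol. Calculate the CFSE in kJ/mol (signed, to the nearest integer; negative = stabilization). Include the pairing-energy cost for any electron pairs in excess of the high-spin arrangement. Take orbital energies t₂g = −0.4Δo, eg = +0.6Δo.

-174

With Δo > P the complex is low-spin.
That gives t₂g⁵ eg⁰.
Orbital CFSE = -2.0Δo = -2.0 × 308 = -616 kJ/mol.
Excess pairs vs high-spin: 2 − 0 = 2; pairing cost = +442 kJ/mol.
Net CFSE = -616 + 442 = -174 kJ/mol.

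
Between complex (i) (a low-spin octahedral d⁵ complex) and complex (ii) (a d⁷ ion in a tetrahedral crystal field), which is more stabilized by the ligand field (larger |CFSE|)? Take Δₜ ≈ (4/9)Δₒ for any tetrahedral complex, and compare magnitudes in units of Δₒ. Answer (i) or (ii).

(i): t₂g⁵ eg⁰, CFSE = -2.0Δₒ.
(ii): With tetrahedral geometry the complex is necessarily high-spin; e⁴ t₂³, CFSE = -1.2Δₜ ≈ -0.53Δₒ.
So (i) has the larger |CFSE|.

(i)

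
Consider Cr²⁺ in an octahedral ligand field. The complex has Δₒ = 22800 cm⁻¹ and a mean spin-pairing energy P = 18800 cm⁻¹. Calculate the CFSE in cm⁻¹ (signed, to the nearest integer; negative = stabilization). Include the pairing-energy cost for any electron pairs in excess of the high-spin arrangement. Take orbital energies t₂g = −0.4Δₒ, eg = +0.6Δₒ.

-17680

Cr is in group 6, so Cr²⁺ is d⁴ (6 − 2 = 4).
Since Δₒ = 22800 cm⁻¹ > P = 18800 cm⁻¹, the complex adopts the low-spin configuration.
Filling d⁴ accordingly: t₂g⁴ eg⁰.
Orbital CFSE = -1.6Δₒ = -1.6 × 22800 = -36480 cm⁻¹.
Excess pairs vs high-spin: 1 − 0 = 1; pairing cost = +18800 cm⁻¹.
Net CFSE = -36480 + 18800 = -17680 cm⁻¹.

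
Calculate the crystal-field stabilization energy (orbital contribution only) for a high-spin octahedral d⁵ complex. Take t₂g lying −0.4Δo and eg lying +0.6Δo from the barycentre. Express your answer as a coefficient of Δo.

0.0 Δo

Configuration: t₂g³ eg².
CFSE = 3(-0.4Δo) + 2(0.6Δo) = -1.2Δo + 1.2Δo = 0.0Δo.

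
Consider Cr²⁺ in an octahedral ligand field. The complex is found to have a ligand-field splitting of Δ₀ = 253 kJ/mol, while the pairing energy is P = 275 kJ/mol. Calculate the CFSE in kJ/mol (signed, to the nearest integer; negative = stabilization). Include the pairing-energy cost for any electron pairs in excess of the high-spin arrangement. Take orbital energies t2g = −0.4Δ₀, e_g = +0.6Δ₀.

-152

Group 6 minus oxidation state +2 gives a d⁴ configuration for Cr²⁺.
Δ₀ < P, so pairing is avoided: the ground state is high-spin.
Configuration: t2g^3 e_g^1.
Orbital CFSE = -0.6Δ₀ = -0.6 × 253 = -152 kJ/mol.
High-spin has no excess pairs, so no pairing correction applies.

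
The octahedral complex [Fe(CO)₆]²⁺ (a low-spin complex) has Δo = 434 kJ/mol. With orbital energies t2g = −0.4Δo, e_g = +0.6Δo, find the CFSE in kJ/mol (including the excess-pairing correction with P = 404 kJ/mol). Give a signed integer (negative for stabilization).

-234

CO is neutral, so the +2 overall charge sits on Fe: oxidation state +2.
Group 8 minus oxidation state +2 gives a d⁶ configuration for Fe²⁺.
Electron filling gives t2g^6 e_g^0.
Orbital CFSE = 6(-0.4) + 0(0.6) = -2.4Δo = -2.4 × 434 = -1042 kJ/mol.
High-spin d⁶ would be t2g^4 e_g^2 with 1 pair; low-spin has 3, so 2 excess pairs cost +2P = +808 kJ/mol.
Overall CFSE = -1042 + 808 = -234 kJ/mol.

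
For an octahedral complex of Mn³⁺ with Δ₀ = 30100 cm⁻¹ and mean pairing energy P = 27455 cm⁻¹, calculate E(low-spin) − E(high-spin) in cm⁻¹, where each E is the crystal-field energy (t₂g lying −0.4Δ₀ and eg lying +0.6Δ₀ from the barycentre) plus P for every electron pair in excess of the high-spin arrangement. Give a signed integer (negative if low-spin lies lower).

Mn is in group 7, so Mn³⁺ is d⁴ (7 − 3 = 4).
High-spin: t₂g³ eg¹, CFSE = -0.6Δ₀ = -18060 cm⁻¹.
Low-spin t₂g⁴ eg⁰ gives -1.6Δ₀ = -48160 cm⁻¹, but forming 1 extra pair costs 1P = 27455 cm⁻¹, so E(LS) = -48160 + 27455 = -20705 cm⁻¹.
Thus E(LS) − E(HS) = -2645 cm⁻¹.

-2645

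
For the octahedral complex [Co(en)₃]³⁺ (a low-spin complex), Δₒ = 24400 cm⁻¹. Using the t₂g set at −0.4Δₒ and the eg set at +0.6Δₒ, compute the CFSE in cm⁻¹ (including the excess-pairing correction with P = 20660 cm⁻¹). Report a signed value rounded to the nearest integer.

-17240

en is neutral, so the +3 overall charge sits on Co: oxidation state +3.
Co³⁺: group 9, so d-count = 9 − 3 = 6.
Electron filling gives t₂g⁶ eg⁰.
Orbital CFSE = 6(-0.4) + 0(0.6) = -2.4Δₒ = -2.4 × 24400 = -58560 cm⁻¹.
Relative to high-spin t₂g⁴ eg² (1 paired), the low-spin configuration has 2 additional pairs, contributing +2 × 20660 = +41320 cm⁻¹.
Combining: -58560 + 41320 = -17240 cm⁻¹.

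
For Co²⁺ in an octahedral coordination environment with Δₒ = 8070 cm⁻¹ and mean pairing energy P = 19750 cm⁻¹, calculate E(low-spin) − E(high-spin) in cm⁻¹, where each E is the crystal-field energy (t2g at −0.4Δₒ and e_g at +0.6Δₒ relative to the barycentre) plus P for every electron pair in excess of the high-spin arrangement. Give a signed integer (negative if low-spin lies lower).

11680

Group 9 minus oxidation state +2 gives a d⁷ configuration for Co²⁺.
In the high-spin limit (t2g^5 e_g^2) the orbital term is -0.8Δₒ = -6456 cm⁻¹, with no excess pairing.
Low-spin: t2g^6 e_g^1, orbital CFSE = -1.8Δₒ = -14526 cm⁻¹; plus 1 excess pair × P = +19750 cm⁻¹; total 5224 cm⁻¹.
Thus E(LS) − E(HS) = 11680 cm⁻¹.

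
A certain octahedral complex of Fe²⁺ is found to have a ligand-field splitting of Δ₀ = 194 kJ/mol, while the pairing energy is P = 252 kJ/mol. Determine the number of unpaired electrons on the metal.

Fe is in group 8, so Fe²⁺ is d⁶ (8 − 2 = 6).
Here Δ₀ < P (194 < 252), so the high-spin state is favoured.
That gives t₂g⁴ eg².
Unpaired electrons: 4.

4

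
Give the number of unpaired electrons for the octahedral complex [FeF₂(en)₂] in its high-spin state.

Ligand charges: 2×(-1) from F⁻ and 2×(+0) from en sum to -2; with overall charge +0, Fe is +2.
Fe²⁺: group 8, so d-count = 8 − 2 = 6.
Configuration: t₂g⁴ eg², giving 4 unpaired electrons.

4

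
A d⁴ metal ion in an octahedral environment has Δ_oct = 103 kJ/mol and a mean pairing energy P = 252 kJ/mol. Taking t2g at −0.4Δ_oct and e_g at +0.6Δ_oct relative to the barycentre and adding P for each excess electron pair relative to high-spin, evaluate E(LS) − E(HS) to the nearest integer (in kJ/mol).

High-spin: t2g^3 e_g^1, CFSE = -0.6Δ_oct = -62 kJ/mol.
For low-spin the configuration is t2g^4 e_g^0: orbital energy -1.6 × 103 = -165 kJ/mol, and 1 additional pair relative to high-spin adds 252 kJ/mol, giving 87 kJ/mol.
E(LS) − E(HS) = 87 − (-62) = 149 kJ/mol.

149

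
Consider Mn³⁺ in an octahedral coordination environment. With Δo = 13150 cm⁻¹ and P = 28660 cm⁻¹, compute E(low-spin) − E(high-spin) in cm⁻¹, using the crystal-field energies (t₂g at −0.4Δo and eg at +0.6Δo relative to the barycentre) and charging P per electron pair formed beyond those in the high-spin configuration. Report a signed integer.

Group 7 minus oxidation state +3 gives a d⁴ configuration for Mn³⁺.
High-spin: t₂g³ eg¹, CFSE = -0.6Δo = -7890 cm⁻¹.
For low-spin the configuration is t₂g⁴ eg⁰: orbital energy -1.6 × 13150 = -21040 cm⁻¹, and 1 additional pair relative to high-spin adds 28660 cm⁻¹, giving 7620 cm⁻¹.
Thus E(LS) − E(HS) = 15510 cm⁻¹.

15510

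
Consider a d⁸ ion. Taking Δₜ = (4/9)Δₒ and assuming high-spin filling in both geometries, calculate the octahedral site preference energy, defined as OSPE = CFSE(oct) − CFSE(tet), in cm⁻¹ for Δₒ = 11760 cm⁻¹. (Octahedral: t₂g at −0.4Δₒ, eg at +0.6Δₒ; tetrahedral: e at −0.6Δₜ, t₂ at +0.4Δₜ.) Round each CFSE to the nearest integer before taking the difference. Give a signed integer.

Octahedral high-spin t2g^6 e_g^2: CFSE = -1.2 × 11760 = -14112 cm⁻¹.
Tetrahedral: e^4 t2^4, CFSE = 4(−0.6) + 4(+0.4) = -0.8Δₜ = -0.8 × (4/9) × 11760 = -4181 cm⁻¹.
OSPE = -14112 − (-4181) = -9931 cm⁻¹.

-9931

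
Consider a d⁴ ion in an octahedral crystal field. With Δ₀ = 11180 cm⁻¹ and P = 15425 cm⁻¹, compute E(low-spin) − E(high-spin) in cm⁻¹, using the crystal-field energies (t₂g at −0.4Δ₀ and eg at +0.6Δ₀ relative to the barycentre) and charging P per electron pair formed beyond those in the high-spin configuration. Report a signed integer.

In the high-spin limit (t₂g³ eg¹) the orbital term is -0.6Δ₀ = -6708 cm⁻¹, with no excess pairing.
Low-spin: t₂g⁴ eg⁰, orbital CFSE = -1.6Δ₀ = -17888 cm⁻¹; plus 1 excess pair × P = +15425 cm⁻¹; total -2463 cm⁻¹.
E(LS) − E(HS) = -2463 − (-6708) = 4245 cm⁻¹.

4245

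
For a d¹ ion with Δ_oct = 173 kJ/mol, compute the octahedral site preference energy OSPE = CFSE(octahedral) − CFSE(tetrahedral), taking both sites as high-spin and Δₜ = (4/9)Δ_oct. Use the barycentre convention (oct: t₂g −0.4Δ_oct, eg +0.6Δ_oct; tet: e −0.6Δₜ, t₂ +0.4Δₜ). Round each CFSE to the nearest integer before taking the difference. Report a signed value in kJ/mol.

-23

Octahedral high-spin t₂g¹ eg⁰: CFSE = -0.4 × 173 = -69 kJ/mol.
Tetrahedral: e¹ t₂⁰, CFSE = 1(−0.6) + 0(+0.4) = -0.6Δₜ = -0.6 × (4/9) × 173 = -46 kJ/mol.
OSPE = CFSE(oct) − CFSE(tet) = -69 − (-46) = -23 kJ/mol.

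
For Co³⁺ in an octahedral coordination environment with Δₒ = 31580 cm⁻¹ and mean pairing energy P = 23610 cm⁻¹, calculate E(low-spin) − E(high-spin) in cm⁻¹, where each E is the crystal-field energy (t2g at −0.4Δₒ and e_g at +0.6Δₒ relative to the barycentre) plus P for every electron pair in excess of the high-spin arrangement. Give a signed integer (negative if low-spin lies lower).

Group 9 minus oxidation state +3 gives a d⁶ configuration for Co³⁺.
High-spin: t2g^4 e_g^2, CFSE = -0.4Δₒ = -12632 cm⁻¹.
Low-spin t2g^6 e_g^0 gives -2.4Δₒ = -75792 cm⁻¹, but forming 2 extra pairs costs 2P = 47220 cm⁻¹, so E(LS) = -75792 + 47220 = -28572 cm⁻¹.
E(LS) − E(HS) = -28572 − (-12632) = -15940 cm⁻¹.

-15940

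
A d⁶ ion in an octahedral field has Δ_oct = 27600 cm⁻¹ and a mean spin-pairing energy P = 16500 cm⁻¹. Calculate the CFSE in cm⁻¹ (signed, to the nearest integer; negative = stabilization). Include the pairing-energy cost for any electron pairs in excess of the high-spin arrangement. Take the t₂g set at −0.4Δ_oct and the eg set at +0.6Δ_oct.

-33240

Since Δ_oct = 27600 cm⁻¹ > P = 16500 cm⁻¹, the complex adopts the low-spin configuration.
Configuration: t₂g⁶ eg⁰.
Orbital CFSE = -2.4Δ_oct = -2.4 × 27600 = -66240 cm⁻¹.
Excess pairs vs high-spin: 3 − 1 = 2; pairing cost = +33000 cm⁻¹.
Net CFSE = -66240 + 33000 = -33240 cm⁻¹.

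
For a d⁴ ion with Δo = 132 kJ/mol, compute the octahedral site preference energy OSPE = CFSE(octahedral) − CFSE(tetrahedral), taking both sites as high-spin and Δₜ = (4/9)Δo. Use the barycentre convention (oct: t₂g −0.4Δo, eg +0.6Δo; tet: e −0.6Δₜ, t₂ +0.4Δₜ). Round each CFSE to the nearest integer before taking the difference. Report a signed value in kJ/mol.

-56

In an octahedral site d⁴ (HS) is t₂g³ eg¹, giving CFSE(oct) = -0.6Δo = -79 kJ/mol.
In a tetrahedral site the filling is e² t₂²: CFSE(tet) = -0.4Δₜ = -0.4 × (4/9)(132) = -23 kJ/mol.
Subtracting, OSPE = -79 − (-23) = -56 kJ/mol.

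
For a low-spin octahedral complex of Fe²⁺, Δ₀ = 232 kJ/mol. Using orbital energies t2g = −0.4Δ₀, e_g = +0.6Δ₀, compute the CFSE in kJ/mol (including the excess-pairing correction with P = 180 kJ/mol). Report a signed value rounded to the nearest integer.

Fe²⁺: group 8, so d-count = 8 − 2 = 6.
Configuration: t2g^6 e_g^0.
CFSE(orbital) = 6×(-0.4Δ₀) + 0×(0.6Δ₀) = -2.4Δ₀; with Δ₀ = 232 kJ/mol that is -557 kJ/mol.
Relative to high-spin t2g^4 e_g^2 (1 paired), the low-spin configuration has 2 additional pairs, contributing +2 × 180 = +360 kJ/mol.
Combining: -557 + 360 = -197 kJ/mol.

-197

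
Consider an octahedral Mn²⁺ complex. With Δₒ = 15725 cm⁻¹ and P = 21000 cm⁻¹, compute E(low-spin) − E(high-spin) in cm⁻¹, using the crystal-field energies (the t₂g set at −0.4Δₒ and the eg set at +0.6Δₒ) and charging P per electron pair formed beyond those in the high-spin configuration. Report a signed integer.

10550

Group 7 minus oxidation state +2 gives a d⁵ configuration for Mn²⁺.
In the high-spin limit (t₂g³ eg²) the orbital term is 0.0Δₒ = 0 cm⁻¹, with no excess pairing.
For low-spin the configuration is t₂g⁵ eg⁰: orbital energy -2.0 × 15725 = -31450 cm⁻¹, and 2 additional pairs relative to high-spin add 42000 cm⁻¹, giving 10550 cm⁻¹.
E(LS) − E(HS) = 10550 − (0) = 10550 cm⁻¹.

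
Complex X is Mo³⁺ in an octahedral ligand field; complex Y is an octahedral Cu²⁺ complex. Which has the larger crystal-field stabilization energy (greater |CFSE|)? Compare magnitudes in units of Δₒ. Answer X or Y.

X

X: Mo is in group 6, so Mo³⁺ is d³ (6 − 3 = 3); For octahedral d³ the high- and low-spin configurations coincide; t₂g³ eg⁰, CFSE = -1.2Δₒ.
Y: Cu²⁺: group 11, so d-count = 11 − 2 = 9; t₂g⁶ eg³, CFSE = -0.6Δₒ.
So X has the larger |CFSE|.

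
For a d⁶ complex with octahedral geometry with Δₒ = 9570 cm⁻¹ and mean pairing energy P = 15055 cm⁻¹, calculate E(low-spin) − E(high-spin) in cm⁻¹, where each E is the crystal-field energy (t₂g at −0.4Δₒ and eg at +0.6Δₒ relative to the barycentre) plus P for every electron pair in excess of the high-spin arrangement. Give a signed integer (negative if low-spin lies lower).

In the high-spin limit (t₂g⁴ eg²) the orbital term is -0.4Δₒ = -3828 cm⁻¹, with no excess pairing.
Low-spin: t₂g⁶ eg⁰, orbital CFSE = -2.4Δₒ = -22968 cm⁻¹; plus 2 excess pairs × P = +30110 cm⁻¹; total 7142 cm⁻¹.
Thus E(LS) − E(HS) = 10970 cm⁻¹.

10970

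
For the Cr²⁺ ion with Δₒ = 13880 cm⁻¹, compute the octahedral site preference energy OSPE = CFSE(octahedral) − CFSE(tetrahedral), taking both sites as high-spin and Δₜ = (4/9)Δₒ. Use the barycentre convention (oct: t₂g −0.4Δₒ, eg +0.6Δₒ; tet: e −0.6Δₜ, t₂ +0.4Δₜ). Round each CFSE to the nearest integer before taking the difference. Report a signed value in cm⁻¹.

Cr²⁺: group 6, so d-count = 6 − 2 = 4.
In an octahedral site d⁴ (HS) is t2g^3 e_g^1, giving CFSE(oct) = -0.6Δₒ = -8328 cm⁻¹.
Tetrahedral e^2 t2^2 gives -0.4Δₜ = -0.4 × (4/9) × 13880 = -2468 cm⁻¹.
OSPE = -8328 − (-2468) = -5860 cm⁻¹.

-5860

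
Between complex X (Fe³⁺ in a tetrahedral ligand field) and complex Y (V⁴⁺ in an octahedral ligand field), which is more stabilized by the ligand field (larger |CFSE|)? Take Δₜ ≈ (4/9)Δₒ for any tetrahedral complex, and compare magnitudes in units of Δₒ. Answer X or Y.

Y

X: Group 8 minus oxidation state +3 gives a d⁵ configuration for Fe³⁺; Tetrahedral splitting is small, so the complex is high-spin; e² t₂³, CFSE = 0.0Δₜ ≈ 0.00Δₒ.
Y: Group 5 minus oxidation state +4 gives a d¹ configuration for V⁴⁺; t₂g¹ eg⁰, CFSE = -0.4Δₒ.
So Y has the larger |CFSE|.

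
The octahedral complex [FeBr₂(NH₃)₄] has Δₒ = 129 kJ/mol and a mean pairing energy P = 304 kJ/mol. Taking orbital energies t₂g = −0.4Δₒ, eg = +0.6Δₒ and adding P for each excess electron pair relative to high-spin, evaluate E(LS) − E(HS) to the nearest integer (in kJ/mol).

350

Ligand charges: 2×(-1) from Br⁻ and 4×(+0) from NH₃ sum to -2; with overall charge +0, Fe is +2.
Fe is in group 8, so Fe²⁺ is d⁶ (8 − 2 = 6).
High-spin d⁶ fills as t₂g⁴ eg² with CFSE 4(−0.4) + 2(+0.6) = -0.4Δₒ = -52 kJ/mol.
Low-spin t₂g⁶ eg⁰ gives -2.4Δₒ = -310 kJ/mol, but forming 2 extra pairs costs 2P = 608 kJ/mol, so E(LS) = -310 + 608 = 298 kJ/mol.
Thus E(LS) − E(HS) = 350 kJ/mol.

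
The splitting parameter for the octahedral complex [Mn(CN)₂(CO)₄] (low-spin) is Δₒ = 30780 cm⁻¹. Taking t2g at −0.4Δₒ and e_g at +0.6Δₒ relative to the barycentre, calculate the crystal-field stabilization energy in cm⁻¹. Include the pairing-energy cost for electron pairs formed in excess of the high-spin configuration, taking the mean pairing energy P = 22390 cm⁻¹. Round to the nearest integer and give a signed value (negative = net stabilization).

-16780

Ligand charges: 2×(-1) from CN⁻ and 4×(+0) from CO sum to -2; with overall charge +0, Mn is +2.
Mn is in group 7, so Mn²⁺ is d⁵ (7 − 2 = 5).
Electron filling gives t2g^5 e_g^0.
The orbital stabilization is -2.0Δₒ = -2.0 × 30780 = -61560 cm⁻¹.
High-spin d⁵ would be t2g^3 e_g^2 with 0 pairs; low-spin has 2, so 2 excess pairs cost +2P = +44780 cm⁻¹.
Overall CFSE = -61560 + 44780 = -16780 cm⁻¹.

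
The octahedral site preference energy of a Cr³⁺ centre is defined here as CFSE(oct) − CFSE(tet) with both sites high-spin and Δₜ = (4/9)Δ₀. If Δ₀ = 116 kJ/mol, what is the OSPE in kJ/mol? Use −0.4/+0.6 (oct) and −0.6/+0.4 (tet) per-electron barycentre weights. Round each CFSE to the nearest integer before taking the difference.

Cr³⁺: group 6, so d-count = 6 − 3 = 3.
Octahedral (high-spin): t₂g³ eg⁰, CFSE = 3(−0.4) + 0(+0.6) = -1.2Δ₀ = -1.2 × 116 = -139 kJ/mol.
In a tetrahedral site the filling is e² t₂¹: CFSE(tet) = -0.8Δₜ = -0.8 × (4/9)(116) = -41 kJ/mol.
Subtracting, OSPE = -139 − (-41) = -98 kJ/mol.

-98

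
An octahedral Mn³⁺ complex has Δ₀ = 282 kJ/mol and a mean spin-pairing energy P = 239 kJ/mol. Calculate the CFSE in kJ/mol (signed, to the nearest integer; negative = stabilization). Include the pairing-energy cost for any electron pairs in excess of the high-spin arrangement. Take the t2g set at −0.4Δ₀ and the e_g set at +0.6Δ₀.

Mn³⁺: group 7, so d-count = 7 − 3 = 4.
Here Δ₀ > P (282 > 239), so the low-spin state is favoured.
Configuration: t2g^4 e_g^0.
Orbital CFSE = -1.6Δ₀ = -1.6 × 282 = -451 kJ/mol.
Excess pairs vs high-spin: 1 − 0 = 1; pairing cost = +239 kJ/mol.
Net CFSE = -451 + 239 = -212 kJ/mol.

-212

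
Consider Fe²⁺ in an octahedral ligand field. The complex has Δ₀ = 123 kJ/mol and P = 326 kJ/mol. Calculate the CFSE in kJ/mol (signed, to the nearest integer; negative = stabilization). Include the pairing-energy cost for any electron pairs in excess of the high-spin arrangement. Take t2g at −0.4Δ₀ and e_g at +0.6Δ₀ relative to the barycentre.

-49

Fe²⁺: group 8, so d-count = 8 − 2 = 6.
Since Δ₀ = 123 kJ/mol < P = 326 kJ/mol, the complex adopts the high-spin configuration.
That gives t2g^4 e_g^2.
Orbital CFSE = -0.4Δ₀ = -0.4 × 123 = -49 kJ/mol.
High-spin has no excess pairs, so no pairing correction applies.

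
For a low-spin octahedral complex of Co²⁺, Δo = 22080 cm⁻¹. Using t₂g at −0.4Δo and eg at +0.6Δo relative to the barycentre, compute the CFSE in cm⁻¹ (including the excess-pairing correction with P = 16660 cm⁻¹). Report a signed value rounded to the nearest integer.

Co sits in group 9; removing 2 electrons leaves Co²⁺ with 9 − 2 = 7 d electrons.
The d⁷ electrons fill as t₂g⁶ eg¹.
The orbital stabilization is -1.8Δo = -1.8 × 22080 = -39744 cm⁻¹.
Pairing penalty: 3 pairs vs 2 in the high-spin reference → 1 extra × P = 16660 cm⁻¹.
Net CFSE = -39744 + 16660 = -23084 cm⁻¹.

-23084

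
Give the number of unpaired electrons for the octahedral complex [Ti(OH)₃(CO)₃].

Ligand charges: 3×(-1) from OH⁻ and 3×(+0) from CO sum to -3; with overall charge +0, Ti is +3.
Group 4 minus oxidation state +3 gives a d¹ configuration for Ti³⁺.
Configuration: t2g^1 e_g^0, giving 1 unpaired electron.

1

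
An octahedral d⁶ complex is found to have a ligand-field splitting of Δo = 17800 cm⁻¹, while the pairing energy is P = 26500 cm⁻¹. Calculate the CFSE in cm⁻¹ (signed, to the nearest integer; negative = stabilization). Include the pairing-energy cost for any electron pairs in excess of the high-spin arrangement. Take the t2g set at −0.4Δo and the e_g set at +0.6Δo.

-7120

Here Δo < P (17800 < 26500), so the high-spin state is favoured.
Configuration: t2g^4 e_g^2.
Orbital CFSE = -0.4Δo = -0.4 × 17800 = -7120 cm⁻¹.
High-spin has no excess pairs, so no pairing correction applies.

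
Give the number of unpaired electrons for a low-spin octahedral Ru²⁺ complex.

0

Group 8 minus oxidation state +2 gives a d⁶ configuration for Ru²⁺.
Configuration: t₂g⁶ eg⁰, giving 0 unpaired electrons.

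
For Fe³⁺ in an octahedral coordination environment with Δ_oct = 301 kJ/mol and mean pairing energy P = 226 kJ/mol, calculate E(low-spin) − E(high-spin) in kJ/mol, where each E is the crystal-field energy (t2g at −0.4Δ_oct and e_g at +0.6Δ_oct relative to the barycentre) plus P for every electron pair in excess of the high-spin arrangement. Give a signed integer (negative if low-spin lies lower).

-150

Fe is in group 8, so Fe³⁺ is d⁵ (8 − 3 = 5).
High-spin: t2g^3 e_g^2, CFSE = 0.0Δ_oct = 0 kJ/mol.
Low-spin t2g^5 e_g^0 gives -2.0Δ_oct = -602 kJ/mol, but forming 2 extra pairs costs 2P = 452 kJ/mol, so E(LS) = -602 + 452 = -150 kJ/mol.
Thus E(LS) − E(HS) = -150 kJ/mol.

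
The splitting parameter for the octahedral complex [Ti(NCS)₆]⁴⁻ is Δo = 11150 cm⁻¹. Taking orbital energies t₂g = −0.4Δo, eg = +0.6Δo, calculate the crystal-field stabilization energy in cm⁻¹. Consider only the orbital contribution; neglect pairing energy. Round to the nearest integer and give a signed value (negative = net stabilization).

Each NCS⁻ contributes -1; 6 × (-1) = -6. With overall charge -4, Ti is in the +2 oxidation state.
Ti sits in group 4; removing 2 electrons leaves Ti²⁺ with 4 − 2 = 2 d electrons.
Electron filling gives t₂g² eg⁰.
The orbital stabilization is -0.8Δo = -0.8 × 11150 = -8920 cm⁻¹.

-8920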